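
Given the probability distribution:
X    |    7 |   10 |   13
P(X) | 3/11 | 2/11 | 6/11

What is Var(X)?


E[X] = 119/11
E[X²] = 1361/11
Var(X) = E[X²] - (E[X])² = 1361/11 - 14161/121 = 810/121

Var(X) = 810/121 ≈ 6.6942


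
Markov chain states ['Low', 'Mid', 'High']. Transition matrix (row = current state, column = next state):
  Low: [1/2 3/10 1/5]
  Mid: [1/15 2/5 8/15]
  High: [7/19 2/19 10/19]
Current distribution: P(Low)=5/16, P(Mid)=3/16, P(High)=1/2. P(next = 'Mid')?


P(next=Mid) = Σᵢ P(now=i)×P(i→Mid)
= 5/16×3/10 + 3/16×2/5 + 1/2×2/19
= 3/32 + 3/40 + 1/19 = 673/3040

P = 673/3040 ≈ 0.2214


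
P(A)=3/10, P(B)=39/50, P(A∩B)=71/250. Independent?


P(A)×P(B) = 117/500
P(A∩B) = 71/250
Not equal → NOT independent

No, not independent


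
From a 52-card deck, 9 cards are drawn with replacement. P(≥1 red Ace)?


P(not a red Ace) = 50/52 = 25/26
P(none in 9 draws) = (25/26)^9 = 3814697265625/5429503678976
P(≥1 red Ace) = 1 - 3814697265625/5429503678976 = 1614806413351/5429503678976

P = 1614806413351/5429503678976 ≈ 29.74%


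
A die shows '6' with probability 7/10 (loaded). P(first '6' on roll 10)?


Geometric: P(X=10) = (1-p)^(k-1)×p = (3/10)^9×7/10 = 137781/10000000000

P(X=10) = 137781/10000000000 ≈ 0.00%


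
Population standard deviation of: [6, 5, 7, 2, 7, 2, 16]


Mean = 45/7
  (6-45/7)²=9/49
  (5-45/7)²=100/49
  (7-45/7)²=16/49
  (2-45/7)²=961/49
  (7-45/7)²=16/49
  (2-45/7)²=961/49
  (16-45/7)²=4489/49
Σ(x-μ)² = 936/7
σ² = (936/7)/7 = 936/49

σ = √(936/49) ≈ 4.3706


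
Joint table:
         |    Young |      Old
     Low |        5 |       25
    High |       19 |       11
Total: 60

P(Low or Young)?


P(Low∨Young) = P(Low) + P(Young) - P(Low∧Young)
= (30 + 24 - 5)/60 = 49/60

P = 49/60 ≈ 81.67%


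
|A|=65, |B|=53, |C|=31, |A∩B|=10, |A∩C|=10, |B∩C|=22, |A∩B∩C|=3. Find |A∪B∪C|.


|A∪B∪C| = 65+53+31-10-10-22+3 = 110

|A∪B∪C| = 110


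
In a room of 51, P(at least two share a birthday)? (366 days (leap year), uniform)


P(all different) = Π(366-i)/366 for i=0..50
= 0.025839
P(match) = 1 - 0.025839 = 0.974161

P ≈ 0.9742 ≈ 97.42%


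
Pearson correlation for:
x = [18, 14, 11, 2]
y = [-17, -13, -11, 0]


n=4, Σx=45, Σy=-41, Σxy=-609, Σx²=645, Σy²=579
r = (4×(-609) - 45×(-41))/√((4×645 - 45²)(4×579 - (-41)²))
= -591/√(555×635) = -591/√352425 ≈ -591/593.6539 ≈ -0.9955

r ≈ -0.9955


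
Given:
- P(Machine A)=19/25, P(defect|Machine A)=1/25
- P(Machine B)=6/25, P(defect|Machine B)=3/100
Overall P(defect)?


P(B) = Σ P(B|Aᵢ)×P(Aᵢ)
  1/25×19/25 = 19/625
  3/100×6/25 = 9/1250
Sum = 47/1250

P(defect) = 47/1250 ≈ 3.76%


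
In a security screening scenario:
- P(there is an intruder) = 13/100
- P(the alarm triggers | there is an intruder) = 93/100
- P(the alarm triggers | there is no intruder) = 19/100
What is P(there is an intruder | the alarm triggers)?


Using Bayes' theorem:
P(A|B) = P(B|A)·P(A) / P(B)

P(the alarm triggers) = 93/100 × 13/100 + 19/100 × 87/100
= 1209/10000 + 1653/10000 = 1431/5000

P(there is an intruder|the alarm triggers) = (1209/10000) / (1431/5000) = 403/954

P(there is an intruder|the alarm triggers) = 403/954 ≈ 42.24%


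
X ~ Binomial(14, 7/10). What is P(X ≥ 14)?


P(X ≥ 14) = Σ P(X=i) for i=14..14
P(X=14) = 678223072849/100000000000000
Sum = 678223072849/100000000000000

P(X ≥ 14) = 678223072849/100000000000000 ≈ 0.68%


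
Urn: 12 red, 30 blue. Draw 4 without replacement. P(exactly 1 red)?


Hypergeometric: C(12,1)×C(30,3)/C(42,4)
= 12×4060/111930 = 232/533

P(X=1) = 232/533 ≈ 43.53%


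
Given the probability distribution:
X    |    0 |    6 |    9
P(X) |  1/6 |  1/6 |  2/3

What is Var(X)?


E[X] = 7
E[X²] = 60
Var(X) = E[X²] - (E[X])² = 60 - 49 = 11

Var(X) = 11 ≈ 11.0000


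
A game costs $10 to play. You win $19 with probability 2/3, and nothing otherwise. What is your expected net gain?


E[gain] = (19-10)×2/3 + (-10)×1/3
= 6 - 10/3 = 8/3

Expected net gain = $8/3 ≈ $2.67


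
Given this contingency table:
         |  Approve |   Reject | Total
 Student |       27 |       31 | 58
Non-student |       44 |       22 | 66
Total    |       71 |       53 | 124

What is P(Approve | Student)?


P(Approve | Student) = 27/(27+31) = 27/58

P(Approve|Student) = 27/58 ≈ 46.55%


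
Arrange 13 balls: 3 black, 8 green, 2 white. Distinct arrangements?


13!/(3!×8!×2!) = 12870

12870


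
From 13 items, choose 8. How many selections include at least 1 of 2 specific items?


Complement: C(13,8) - C(11,8) = 1287 - 165 = 1122

1122


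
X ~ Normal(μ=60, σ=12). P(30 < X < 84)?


z₁=(30-60)/12=-2.5, z₂=(84-60)/12=2.0
P = Φ(2.0) - Φ(-2.5) = 0.977250 - 0.006210 = 0.971040 ≈ 0.9710

P(30 < X < 84) ≈ 0.9710


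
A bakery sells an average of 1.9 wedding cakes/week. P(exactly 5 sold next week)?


Poisson(λ=1.9): P(X=5) = e^(-λ)×λ^k/k!
= e^(-1.9) × 1.9^5 / 5!
≈ 0.1495686192 × 24.76099 / 120 ≈ 0.030862

P(X=5) ≈ 0.030862 ≈ 3.09%


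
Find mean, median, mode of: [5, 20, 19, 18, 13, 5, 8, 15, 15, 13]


Sorted: [5, 5, 8, 13, 13, 15, 15, 18, 19, 20]
Mean = 131/10
Median = 14
Freq: {5: 2, 20: 1, 19: 1, 18: 1, 13: 2, 8: 1, 15: 2}
Mode: [5, 13, 15]

Mean=131/10, Median=14, Mode=[5, 13, 15]


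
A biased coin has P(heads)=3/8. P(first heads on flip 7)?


Geometric: P(X=7) = (1-p)^(k-1)×p = (5/8)^6×3/8 = 46875/2097152

P(X=7) = 46875/2097152 ≈ 2.24%


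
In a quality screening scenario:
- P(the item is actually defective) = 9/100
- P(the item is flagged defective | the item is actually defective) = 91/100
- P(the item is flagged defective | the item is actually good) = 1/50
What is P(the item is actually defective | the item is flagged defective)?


Using Bayes' theorem:
P(A|B) = P(B|A)·P(A) / P(B)

P(the item is flagged defective) = 91/100 × 9/100 + 1/50 × 91/100
= 819/10000 + 91/5000 = 1001/10000

P(the item is actually defective|the item is flagged defective) = (819/10000) / (1001/10000) = 9/11

P(the item is actually defective|the item is flagged defective) = 9/11 ≈ 81.82%


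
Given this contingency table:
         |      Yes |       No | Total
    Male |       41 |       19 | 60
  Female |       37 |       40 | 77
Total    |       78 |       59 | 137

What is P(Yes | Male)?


P(Yes | Male) = 41/(41+19) = 41/60

P(Yes|Male) = 41/60 ≈ 68.33%


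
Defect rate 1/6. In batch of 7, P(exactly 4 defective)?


Binomial: P(X=4) = C(7,4)×p^4×(1-p)^3
= 35 × 1/1296 × 125/216 = 4375/279936

P(X=4) = 4375/279936 ≈ 1.56%


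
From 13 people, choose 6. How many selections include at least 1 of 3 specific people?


Complement: C(13,6) - C(10,6) = 1716 - 210 = 1506

1506


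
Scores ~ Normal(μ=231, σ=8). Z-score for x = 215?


z = (x - μ)/σ = (215 - 231)/8 = -2.0

z = -2.0


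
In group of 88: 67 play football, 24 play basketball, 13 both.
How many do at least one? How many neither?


|A∪B| = 67+24-13 = 78
Neither = 88-78 = 10

At least one: 78; Neither: 10


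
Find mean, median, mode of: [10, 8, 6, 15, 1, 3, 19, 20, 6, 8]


Sorted: [1, 3, 6, 6, 8, 8, 10, 15, 19, 20]
Mean = 96/10 = 48/5
Median = 8
Freq: {10: 1, 8: 2, 6: 2, 15: 1, 1: 1, 3: 1, 19: 1, 20: 1}
Mode: [6, 8]

Mean=48/5, Median=8, Mode=[6, 8]


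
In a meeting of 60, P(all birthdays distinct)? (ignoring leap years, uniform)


P(all different) = Π(365-i)/365 for i=0..59
= (365/365)×(364/365)×...×(306/365)
= 0.005877

P ≈ 0.0059 ≈ 0.59%


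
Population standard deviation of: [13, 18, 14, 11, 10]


Mean = 66/5
  (13-66/5)²=1/25
  (18-66/5)²=576/25
  (14-66/5)²=16/25
  (11-66/5)²=121/25
  (10-66/5)²=256/25
Σ(x-μ)² = 194/5
σ² = (194/5)/5 = 194/25

σ = √(194/25) ≈ 2.7857


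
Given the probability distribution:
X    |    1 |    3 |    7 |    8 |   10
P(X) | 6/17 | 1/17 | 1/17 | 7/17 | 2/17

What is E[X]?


E[X] = Σ x·P(X=x)
= (1)×(6/17) + (3)×(1/17) + (7)×(1/17) + (8)×(7/17) + (10)×(2/17)
= 92/17

E[X] = 92/17


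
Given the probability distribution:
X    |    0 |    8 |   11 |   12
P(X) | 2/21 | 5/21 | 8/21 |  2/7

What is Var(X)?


E[X] = 200/21
E[X²] = 2152/21
Var(X) = E[X²] - (E[X])² = 2152/21 - 40000/441 = 5192/441

Var(X) = 5192/441 ≈ 11.7732


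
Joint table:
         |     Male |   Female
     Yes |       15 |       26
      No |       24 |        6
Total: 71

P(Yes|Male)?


P(Yes|Male) = 15/(15+24) = 15/39 = 5/13

P = 5/13 ≈ 38.46%


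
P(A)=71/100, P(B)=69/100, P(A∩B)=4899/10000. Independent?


P(A)×P(B) = 4899/10000
P(A∩B) = 4899/10000
Equal ✓ → Independent

Yes, independent


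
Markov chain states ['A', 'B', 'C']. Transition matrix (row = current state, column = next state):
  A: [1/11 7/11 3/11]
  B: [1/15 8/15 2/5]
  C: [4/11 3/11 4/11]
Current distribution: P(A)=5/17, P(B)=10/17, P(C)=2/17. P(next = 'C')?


P(next=C) = Σᵢ P(now=i)×P(i→C)
= 5/17×3/11 + 10/17×2/5 + 2/17×4/11
= 15/187 + 4/17 + 8/187 = 67/187

P = 67/187 ≈ 0.3583


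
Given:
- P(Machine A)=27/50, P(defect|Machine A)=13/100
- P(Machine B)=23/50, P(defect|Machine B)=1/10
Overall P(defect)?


P(B) = Σ P(B|Aᵢ)×P(Aᵢ)
  13/100×27/50 = 351/5000
  1/10×23/50 = 23/500
Sum = 581/5000

P(defect) = 581/5000 ≈ 11.62%


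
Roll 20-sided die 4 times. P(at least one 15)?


P(no 15)^4 = (19/20)^4 = 130321/160000
P(≥1) = 1 - 130321/160000 = 29679/160000

P = 29679/160000 ≈ 18.55%


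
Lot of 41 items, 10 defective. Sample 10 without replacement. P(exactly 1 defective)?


Hypergeometric: C(10,1)×C(31,9)/C(41,10)
= 10×20160075/1121099408 = 7753875/43119208

P(X=1) = 7753875/43119208 ≈ 17.98%


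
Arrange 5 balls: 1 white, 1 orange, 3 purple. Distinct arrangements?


5!/(1!×1!×3!) = 20

20


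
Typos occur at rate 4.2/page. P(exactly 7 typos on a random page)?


Poisson(λ=4.2): P(X=7) = e^(-λ)×λ^k/k!
= e^(-4.2) × 4.2^7 / 7!
≈ 0.01499557682 × 23053.9333248 / 5040 ≈ 0.068593

P(X=7) ≈ 0.068593 ≈ 6.86%


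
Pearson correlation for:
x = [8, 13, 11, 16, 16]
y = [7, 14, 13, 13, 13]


n=5, Σx=64, Σy=60, Σxy=797, Σx²=866, Σy²=752
r = (5×797 - 64×60)/√((5×866 - 64²)(5×752 - 60²))
= 145/√(234×160) = 145/√37440 ≈ 145/193.4942 ≈ 0.7494

r ≈ 0.7494


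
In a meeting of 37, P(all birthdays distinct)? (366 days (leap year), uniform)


P(all different) = Π(366-i)/366 for i=0..36
= (366/366)×(365/366)×...×(330/366)
= 0.152077

P ≈ 0.1521 ≈ 15.21%


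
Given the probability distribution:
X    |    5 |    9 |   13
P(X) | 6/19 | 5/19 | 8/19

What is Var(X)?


E[X] = 179/19
E[X²] = 1907/19
Var(X) = E[X²] - (E[X])² = 1907/19 - 32041/361 = 4192/361

Var(X) = 4192/361 ≈ 11.6122


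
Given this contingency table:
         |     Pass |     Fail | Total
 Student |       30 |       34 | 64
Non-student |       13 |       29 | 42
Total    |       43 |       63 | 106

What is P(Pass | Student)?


P(Pass | Student) = 30/(30+34) = 30/64 = 15/32

P(Pass|Student) = 15/32 ≈ 46.88%


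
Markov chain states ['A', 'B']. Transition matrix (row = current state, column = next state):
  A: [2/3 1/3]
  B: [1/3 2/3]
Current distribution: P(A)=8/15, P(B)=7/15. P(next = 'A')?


P(next=A) = Σᵢ P(now=i)×P(i→A)
= 8/15×2/3 + 7/15×1/3
= 16/45 + 7/45 = 23/45

P = 23/45 ≈ 0.5111


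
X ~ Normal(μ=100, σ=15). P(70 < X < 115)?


z₁=(70-100)/15=-2.0, z₂=(115-100)/15=1.0
P = Φ(1.0) - Φ(-2.0) = 0.841345 - 0.022750 = 0.818595 ≈ 0.8186

P(70 < X < 115) ≈ 0.8186


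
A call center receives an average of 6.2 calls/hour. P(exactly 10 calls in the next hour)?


Poisson(λ=6.2): P(X=10) = e^(-λ)×λ^k/k!
= e^(-6.2) × 6.2^10 / 10!
≈ 0.002029430636 × 83929936.5868 / 3628800 ≈ 0.046938

P(X=10) ≈ 0.046938 ≈ 4.69%


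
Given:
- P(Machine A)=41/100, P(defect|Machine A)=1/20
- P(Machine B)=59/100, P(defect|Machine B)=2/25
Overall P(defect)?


P(B) = Σ P(B|Aᵢ)×P(Aᵢ)
  1/20×41/100 = 41/2000
  2/25×59/100 = 59/1250
Sum = 677/10000

P(defect) = 677/10000 ≈ 6.77%


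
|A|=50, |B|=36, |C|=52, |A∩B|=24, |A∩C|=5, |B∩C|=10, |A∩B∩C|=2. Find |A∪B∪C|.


|A∪B∪C| = 50+36+52-24-5-10+2 = 101

|A∪B∪C| = 101


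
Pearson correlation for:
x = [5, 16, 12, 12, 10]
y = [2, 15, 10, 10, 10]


n=5, Σx=55, Σy=47, Σxy=590, Σx²=669, Σy²=529
r = (5×590 - 55×47)/√((5×669 - 55²)(5×529 - 47²))
= 365/√(320×436) = 365/√139520 ≈ 365/373.5238 ≈ 0.9772

r ≈ 0.9772


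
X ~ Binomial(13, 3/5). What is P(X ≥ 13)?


P(X ≥ 13) = Σ P(X=i) for i=13..13
P(X=13) = 1594323/1220703125
Sum = 1594323/1220703125

P(X ≥ 13) = 1594323/1220703125 ≈ 0.13%


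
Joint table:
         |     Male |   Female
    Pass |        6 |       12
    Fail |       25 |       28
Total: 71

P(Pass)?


P(Pass) = (6+12)/71 = 18/71

P(Pass) = 18/71 ≈ 25.35%


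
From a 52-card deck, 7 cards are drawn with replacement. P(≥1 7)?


P(not a 7) = 48/52 = 12/13
P(none in 7 draws) = (12/13)^7 = 35831808/62748517
P(≥1 7) = 1 - 35831808/62748517 = 26916709/62748517

P = 26916709/62748517 ≈ 42.90%


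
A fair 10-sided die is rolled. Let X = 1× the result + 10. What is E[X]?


E[die] = (1+10)/2 = 11/2
E[X] = 1×11/2 + 10 = 31/2

E[X] = 31/2


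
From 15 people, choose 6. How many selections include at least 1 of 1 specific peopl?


Complement: C(15,6) - C(14,6) = 5005 - 3003 = 2002

2002


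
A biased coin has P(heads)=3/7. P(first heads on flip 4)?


Geometric: P(X=4) = (1-p)^(k-1)×p = (4/7)^3×3/7 = 192/2401

P(X=4) = 192/2401 ≈ 8.00%


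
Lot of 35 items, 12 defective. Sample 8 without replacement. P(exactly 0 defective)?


Hypergeometric: C(12,0)×C(23,8)/C(35,8)
= 1×490314/23535820 = 1311/62930

P(X=0) = 1311/62930 ≈ 2.08%


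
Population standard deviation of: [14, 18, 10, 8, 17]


Mean = 67/5
  (14-67/5)²=9/25
  (18-67/5)²=529/25
  (10-67/5)²=289/25
  (8-67/5)²=729/25
  (17-67/5)²=324/25
Σ(x-μ)² = 376/5
σ² = (376/5)/5 = 376/25

σ = √(376/25) ≈ 3.8781


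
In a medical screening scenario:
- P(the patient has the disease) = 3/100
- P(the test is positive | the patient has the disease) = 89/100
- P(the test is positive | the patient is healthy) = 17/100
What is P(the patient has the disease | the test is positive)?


Using Bayes' theorem:
P(A|B) = P(B|A)·P(A) / P(B)

P(the test is positive) = 89/100 × 3/100 + 17/100 × 97/100
= 267/10000 + 1649/10000 = 479/2500

P(the patient has the disease|the test is positive) = (267/10000) / (479/2500) = 267/1916

P(the patient has the disease|the test is positive) = 267/1916 ≈ 13.94%


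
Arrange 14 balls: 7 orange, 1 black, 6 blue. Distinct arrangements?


14!/(7!×1!×6!) = 24024

24024


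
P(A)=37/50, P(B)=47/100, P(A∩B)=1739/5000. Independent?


P(A)×P(B) = 1739/5000
P(A∩B) = 1739/5000
Equal ✓ → Independent

Yes, independent


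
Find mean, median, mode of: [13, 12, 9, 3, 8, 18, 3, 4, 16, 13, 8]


Sorted: [3, 3, 4, 8, 8, 9, 12, 13, 13, 16, 18]
Mean = 107/11
Median = 9
Freq: {13: 2, 12: 1, 9: 1, 3: 2, 8: 2, 18: 1, 4: 1, 16: 1}
Mode: [3, 8, 13]

Mean=107/11, Median=9, Mode=[3, 8, 13]


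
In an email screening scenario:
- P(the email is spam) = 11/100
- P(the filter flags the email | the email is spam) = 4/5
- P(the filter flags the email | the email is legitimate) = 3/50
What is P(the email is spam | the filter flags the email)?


Using Bayes' theorem:
P(A|B) = P(B|A)·P(A) / P(B)

P(the filter flags the email) = 4/5 × 11/100 + 3/50 × 89/100
= 11/125 + 267/5000 = 707/5000

P(the email is spam|the filter flags the email) = (11/125) / (707/5000) = 440/707

P(the email is spam|the filter flags the email) = 440/707 ≈ 62.23%


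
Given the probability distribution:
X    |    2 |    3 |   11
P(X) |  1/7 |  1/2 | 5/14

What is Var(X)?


E[X] = 40/7
E[X²] = 338/7
Var(X) = E[X²] - (E[X])² = 338/7 - 1600/49 = 766/49

Var(X) = 766/49 ≈ 15.6327


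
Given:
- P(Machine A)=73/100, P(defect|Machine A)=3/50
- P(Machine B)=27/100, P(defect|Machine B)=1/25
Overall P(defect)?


P(B) = Σ P(B|Aᵢ)×P(Aᵢ)
  3/50×73/100 = 219/5000
  1/25×27/100 = 27/2500
Sum = 273/5000

P(defect) = 273/5000 ≈ 5.46%


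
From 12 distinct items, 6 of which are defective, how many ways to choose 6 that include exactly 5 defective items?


Choose 5 of the 6 defective items and 1 of the other 6 items:
C(6,5)×C(6,1) = 6×6 = 36

36


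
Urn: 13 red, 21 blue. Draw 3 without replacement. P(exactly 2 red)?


Hypergeometric: C(13,2)×C(21,1)/C(34,3)
= 78×21/5984 = 819/2992

P(X=2) = 819/2992 ≈ 27.37%


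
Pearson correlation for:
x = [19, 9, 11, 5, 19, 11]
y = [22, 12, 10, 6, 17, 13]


n=6, Σx=74, Σy=80, Σxy=1132, Σx²=1070, Σy²=1222
r = (6×1132 - 74×80)/√((6×1070 - 74²)(6×1222 - 80²))
= 872/√(944×932) = 872/√879808 ≈ 872/937.9808 ≈ 0.9297

r ≈ 0.9297


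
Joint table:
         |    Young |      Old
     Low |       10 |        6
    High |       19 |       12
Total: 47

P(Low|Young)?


P(Low|Young) = 10/(10+19) = 10/29

P = 10/29 ≈ 34.48%


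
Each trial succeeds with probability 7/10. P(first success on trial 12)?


Geometric: P(X=12) = (1-p)^(k-1)×p = (3/10)^11×7/10 = 1240029/1000000000000

P(X=12) = 1240029/1000000000000 ≈ 0.00%


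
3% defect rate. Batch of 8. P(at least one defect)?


P(all good) = (97/100)^8 = 7837433594376961/10000000000000000
P(≥1 defect) = 2162566405623039/10000000000000000

P = 2162566405623039/10000000000000000 ≈ 21.63%


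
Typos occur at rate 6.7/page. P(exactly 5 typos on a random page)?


Poisson(λ=6.7): P(X=5) = e^(-λ)×λ^k/k!
= e^(-6.7) × 6.7^5 / 5!
≈ 0.001230911903 × 13501.25107 / 120 ≈ 0.138490

P(X=5) ≈ 0.138490 ≈ 13.85%


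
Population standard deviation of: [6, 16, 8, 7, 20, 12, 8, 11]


Mean = 88/8 = 11
  (6-11)²=25
  (16-11)²=25
  (8-11)²=9
  (7-11)²=16
  (20-11)²=81
  (12-11)²=1
  (8-11)²=9
  (11-11)²=0
Σ(x-μ)² = 166
σ² = 166/8 = 83/4

σ = √(83/4) ≈ 4.5552


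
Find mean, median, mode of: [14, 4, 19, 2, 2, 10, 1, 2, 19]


Sorted: [1, 2, 2, 2, 4, 10, 14, 19, 19]
Mean = 73/9
Median = 4
Freq: {14: 1, 4: 1, 19: 2, 2: 3, 10: 1, 1: 1}
Mode: [2]

Mean=73/9, Median=4, Mode=2


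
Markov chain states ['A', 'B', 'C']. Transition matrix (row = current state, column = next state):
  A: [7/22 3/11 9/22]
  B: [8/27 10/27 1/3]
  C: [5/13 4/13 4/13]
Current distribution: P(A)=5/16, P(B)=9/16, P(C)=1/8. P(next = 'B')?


P(next=B) = Σᵢ P(now=i)×P(i→B)
= 5/16×3/11 + 9/16×10/27 + 1/8×4/13
= 15/176 + 5/24 + 1/26 = 2279/6864

P = 2279/6864 ≈ 0.3320


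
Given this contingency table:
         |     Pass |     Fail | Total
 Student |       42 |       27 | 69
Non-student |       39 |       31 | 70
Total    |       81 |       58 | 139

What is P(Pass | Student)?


P(Pass | Student) = 42/(42+27) = 42/69 = 14/23

P(Pass|Student) = 14/23 ≈ 60.87%


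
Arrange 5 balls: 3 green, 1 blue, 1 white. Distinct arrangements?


5!/(3!×1!×1!) = 20

20


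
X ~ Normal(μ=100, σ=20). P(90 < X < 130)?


z₁=(90-100)/20=-0.5, z₂=(130-100)/20=1.5
P = Φ(1.5) - Φ(-0.5) = 0.933193 - 0.308538 = 0.624655 ≈ 0.6247

P(90 < X < 130) ≈ 0.6247


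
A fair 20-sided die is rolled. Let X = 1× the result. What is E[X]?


E[die] = (1+20)/2 = 21/2
E[X] = 1 × 21/2 = 21/2

E[X] = 21/2


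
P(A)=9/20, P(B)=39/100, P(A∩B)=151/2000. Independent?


P(A)×P(B) = 351/2000
P(A∩B) = 151/2000
Not equal → NOT independent

No, not independent


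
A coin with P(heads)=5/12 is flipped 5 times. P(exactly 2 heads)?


Binomial: P(X=2) = C(5,2)×p^2×(1-p)^3
= 10 × 25/144 × 343/1728 = 42875/124416

P(X=2) = 42875/124416 ≈ 34.46%


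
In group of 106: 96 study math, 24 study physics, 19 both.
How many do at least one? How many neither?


|A∪B| = 96+24-19 = 101
Neither = 106-101 = 5

At least one: 101; Neither: 5


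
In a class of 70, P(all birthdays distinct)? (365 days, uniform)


P(all different) = Π(365-i)/365 for i=0..69
= (365/365)×(364/365)×...×(296/365)
= 0.000840

P ≈ 0.0008 ≈ 0.08%


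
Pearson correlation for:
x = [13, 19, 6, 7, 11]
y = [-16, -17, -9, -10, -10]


n=5, Σx=56, Σy=-62, Σxy=-765, Σx²=736, Σy²=826
r = (5×(-765) - 56×(-62))/√((5×736 - 56²)(5×826 - (-62)²))
= -353/√(544×286) = -353/√155584 ≈ -353/394.4414 ≈ -0.8949

r ≈ -0.8949


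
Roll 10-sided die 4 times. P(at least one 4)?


P(no 4)^4 = (9/10)^4 = 6561/10000
P(≥1) = 1 - 6561/10000 = 3439/10000

P = 3439/10000 ≈ 34.39%


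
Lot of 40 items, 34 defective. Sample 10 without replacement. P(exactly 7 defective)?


Hypergeometric: C(34,7)×C(6,3)/C(40,10)
= 5379616×20/847660528 = 1160/9139

P(X=7) = 1160/9139 ≈ 12.69%


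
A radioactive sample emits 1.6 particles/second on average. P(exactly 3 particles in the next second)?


Poisson(λ=1.6): P(X=3) = e^(-λ)×λ^k/k!
= e^(-1.6) × 1.6^3 / 3!
≈ 0.201896518 × 4.096 / 6 ≈ 0.137828

P(X=3) ≈ 0.137828 ≈ 13.78%


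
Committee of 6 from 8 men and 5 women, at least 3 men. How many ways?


Count by #men:
  3M,3W: C(8,3)×C(5,3)=560
  4M,2W: C(8,4)×C(5,2)=700
  5M,1W: C(8,5)×C(5,1)=280
  6M,0W: C(8,6)×C(5,0)=28
Total = 1568

1568


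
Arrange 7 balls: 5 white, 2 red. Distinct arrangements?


7!/(5!×2!) = 21

21


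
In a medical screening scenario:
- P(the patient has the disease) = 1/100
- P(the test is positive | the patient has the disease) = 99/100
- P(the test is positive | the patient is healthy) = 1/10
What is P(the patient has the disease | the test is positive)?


Using Bayes' theorem:
P(A|B) = P(B|A)·P(A) / P(B)

P(the test is positive) = 99/100 × 1/100 + 1/10 × 99/100
= 99/10000 + 99/1000 = 1089/10000

P(the patient has the disease|the test is positive) = (99/10000) / (1089/10000) = 1/11

P(the patient has the disease|the test is positive) = 1/11 ≈ 9.09%


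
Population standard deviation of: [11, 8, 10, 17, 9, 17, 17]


Mean = 89/7
  (11-89/7)²=144/49
  (8-89/7)²=1089/49
  (10-89/7)²=361/49
  (17-89/7)²=900/49
  (9-89/7)²=676/49
  (17-89/7)²=900/49
  (17-89/7)²=900/49
Σ(x-μ)² = 710/7
σ² = (710/7)/7 = 710/49

σ = √(710/49) ≈ 3.8065


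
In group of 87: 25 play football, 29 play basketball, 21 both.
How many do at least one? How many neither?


|A∪B| = 25+29-21 = 33
Neither = 87-33 = 54

At least one: 33; Neither: 54


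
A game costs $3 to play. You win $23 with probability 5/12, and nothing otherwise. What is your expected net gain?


E[gain] = (23-3)×5/12 + (-3)×7/12
= 25/3 - 7/4 = 79/12

Expected net gain = $79/12 ≈ $6.58


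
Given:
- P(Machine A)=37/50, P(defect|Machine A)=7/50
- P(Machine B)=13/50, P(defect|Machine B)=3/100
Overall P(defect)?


P(B) = Σ P(B|Aᵢ)×P(Aᵢ)
  7/50×37/50 = 259/2500
  3/100×13/50 = 39/5000
Sum = 557/5000

P(defect) = 557/5000 ≈ 11.14%


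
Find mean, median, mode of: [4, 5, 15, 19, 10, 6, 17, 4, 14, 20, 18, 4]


Sorted: [4, 4, 4, 5, 6, 10, 14, 15, 17, 18, 19, 20]
Mean = 136/12 = 34/3
Median = 12
Freq: {4: 3, 5: 1, 15: 1, 19: 1, 10: 1, 6: 1, 17: 1, 14: 1, 20: 1, 18: 1}
Mode: [4]

Mean=34/3, Median=12, Mode=4


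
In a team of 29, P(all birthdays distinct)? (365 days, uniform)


P(all different) = Π(365-i)/365 for i=0..28
= (365/365)×(364/365)×...×(337/365)
= 0.319031

P ≈ 0.3190 ≈ 31.90%


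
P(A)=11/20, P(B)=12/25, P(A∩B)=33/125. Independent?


P(A)×P(B) = 33/125
P(A∩B) = 33/125
Equal ✓ → Independent

Yes, independent


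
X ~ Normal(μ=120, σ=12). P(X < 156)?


z = (156-120)/12 = 3.0
P(Z < 3.0) = 0.9987

P(X < 156) ≈ 0.9987


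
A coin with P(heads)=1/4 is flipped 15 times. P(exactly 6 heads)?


Binomial: P(X=6) = C(15,6)×p^6×(1-p)^9
= 5005 × 1/4096 × 19683/262144 = 98513415/1073741824

P(X=6) = 98513415/1073741824 ≈ 9.17%


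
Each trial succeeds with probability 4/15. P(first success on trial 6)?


Geometric: P(X=6) = (1-p)^(k-1)×p = (11/15)^5×4/15 = 644204/11390625

P(X=6) = 644204/11390625 ≈ 5.66%


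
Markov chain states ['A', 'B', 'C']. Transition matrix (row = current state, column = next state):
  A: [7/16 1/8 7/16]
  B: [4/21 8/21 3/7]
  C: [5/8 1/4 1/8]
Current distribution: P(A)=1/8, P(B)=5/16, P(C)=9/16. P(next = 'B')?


P(next=B) = Σᵢ P(now=i)×P(i→B)
= 1/8×1/8 + 5/16×8/21 + 9/16×1/4
= 1/64 + 5/42 + 9/64 = 185/672

P = 185/672 ≈ 0.2753


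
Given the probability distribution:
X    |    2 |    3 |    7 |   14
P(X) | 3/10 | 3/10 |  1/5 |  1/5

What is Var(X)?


E[X] = 57/10
E[X²] = 529/10
Var(X) = E[X²] - (E[X])² = 529/10 - 3249/100 = 2041/100

Var(X) = 2041/100 ≈ 20.4100


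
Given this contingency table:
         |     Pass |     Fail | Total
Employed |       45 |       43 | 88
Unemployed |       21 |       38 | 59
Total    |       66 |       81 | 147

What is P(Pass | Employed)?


P(Pass | Employed) = 45/(45+43) = 45/88

P(Pass|Employed) = 45/88 ≈ 51.14%


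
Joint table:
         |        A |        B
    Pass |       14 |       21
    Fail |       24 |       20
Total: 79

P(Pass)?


P(Pass) = (14+21)/79 = 35/79

P(Pass) = 35/79 ≈ 44.30%


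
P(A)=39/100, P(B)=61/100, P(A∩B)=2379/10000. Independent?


P(A)×P(B) = 2379/10000
P(A∩B) = 2379/10000
Equal ✓ → Independent

Yes, independent


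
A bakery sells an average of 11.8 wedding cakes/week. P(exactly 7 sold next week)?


Poisson(λ=11.8): P(X=7) = e^(-λ)×λ^k/k!
= e^(-11.8) × 11.8^7 / 7!
≈ 7.504557915e-06 × 31854739.0057 / 5040 ≈ 0.047432

P(X=7) ≈ 0.047432 ≈ 4.74%


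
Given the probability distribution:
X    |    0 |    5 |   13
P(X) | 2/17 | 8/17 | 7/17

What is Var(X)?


E[X] = 131/17
E[X²] = 1383/17
Var(X) = E[X²] - (E[X])² = 1383/17 - 17161/289 = 6350/289

Var(X) = 6350/289 ≈ 21.9723


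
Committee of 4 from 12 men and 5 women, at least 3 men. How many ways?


Count by #men:
  3M,1W: C(12,3)×C(5,1)=1100
  4M,0W: C(12,4)×C(5,0)=495
Total = 1595

1595


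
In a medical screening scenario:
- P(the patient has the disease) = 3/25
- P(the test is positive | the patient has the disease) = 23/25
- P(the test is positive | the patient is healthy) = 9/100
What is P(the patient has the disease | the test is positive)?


Using Bayes' theorem:
P(A|B) = P(B|A)·P(A) / P(B)

P(the test is positive) = 23/25 × 3/25 + 9/100 × 22/25
= 69/625 + 99/1250 = 237/1250

P(the patient has the disease|the test is positive) = (69/625) / (237/1250) = 46/79

P(the patient has the disease|the test is positive) = 46/79 ≈ 58.23%


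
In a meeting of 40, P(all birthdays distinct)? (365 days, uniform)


P(all different) = Π(365-i)/365 for i=0..39
= (365/365)×(364/365)×...×(326/365)
= 0.108768

P ≈ 0.1088 ≈ 10.88%


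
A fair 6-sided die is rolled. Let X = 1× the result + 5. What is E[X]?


E[die] = (1+6)/2 = 7/2
E[X] = 1×7/2 + 5 = 17/2

E[X] = 17/2


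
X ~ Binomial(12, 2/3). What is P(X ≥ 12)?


P(X ≥ 12) = Σ P(X=i) for i=12..12
P(X=12) = 4096/531441
Sum = 4096/531441

P(X ≥ 12) = 4096/531441 ≈ 0.77%


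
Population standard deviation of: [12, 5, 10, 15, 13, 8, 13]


Mean = 76/7
  (12-76/7)²=64/49
  (5-76/7)²=1681/49
  (10-76/7)²=36/49
  (15-76/7)²=841/49
  (13-76/7)²=225/49
  (8-76/7)²=400/49
  (13-76/7)²=225/49
Σ(x-μ)² = 496/7
σ² = (496/7)/7 = 496/49

σ = √(496/49) ≈ 3.1816


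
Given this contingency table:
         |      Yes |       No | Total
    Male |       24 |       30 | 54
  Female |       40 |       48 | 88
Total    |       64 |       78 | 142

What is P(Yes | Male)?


P(Yes | Male) = 24/(24+30) = 24/54 = 4/9

P(Yes|Male) = 4/9 ≈ 44.44%


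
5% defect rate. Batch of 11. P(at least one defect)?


P(all good) = (19/20)^11 = 116490258898219/204800000000000
P(≥1 defect) = 88309741101781/204800000000000

P = 88309741101781/204800000000000 ≈ 43.12%


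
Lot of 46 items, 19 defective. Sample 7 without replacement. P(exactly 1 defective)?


Hypergeometric: C(19,1)×C(27,6)/C(46,7)
= 19×296010/53524680 = 741/7052

P(X=1) = 741/7052 ≈ 10.51%


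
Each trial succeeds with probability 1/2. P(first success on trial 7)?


Geometric: P(X=7) = (1-p)^(k-1)×p = (1/2)^6×1/2 = 1/128

P(X=7) = 1/128 ≈ 0.78%


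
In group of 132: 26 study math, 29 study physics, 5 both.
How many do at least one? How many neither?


|A∪B| = 26+29-5 = 50
Neither = 132-50 = 82

At least one: 50; Neither: 82


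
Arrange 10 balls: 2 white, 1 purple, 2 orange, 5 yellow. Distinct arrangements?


10!/(2!×1!×2!×5!) = 7560

7560


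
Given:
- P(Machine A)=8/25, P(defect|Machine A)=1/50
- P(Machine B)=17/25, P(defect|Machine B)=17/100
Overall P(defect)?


P(B) = Σ P(B|Aᵢ)×P(Aᵢ)
  1/50×8/25 = 4/625
  17/100×17/25 = 289/2500
Sum = 61/500

P(defect) = 61/500 ≈ 12.20%


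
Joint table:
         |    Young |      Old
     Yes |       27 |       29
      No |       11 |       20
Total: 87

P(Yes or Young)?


P(Yes∨Young) = P(Yes) + P(Young) - P(Yes∧Young)
= (56 + 38 - 27)/87 = 67/87

P = 67/87 ≈ 77.01%


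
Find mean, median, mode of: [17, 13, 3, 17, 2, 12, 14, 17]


Sorted: [2, 3, 12, 13, 14, 17, 17, 17]
Mean = 95/8
Median = 27/2
Freq: {17: 3, 13: 1, 3: 1, 2: 1, 12: 1, 14: 1}
Mode: [17]

Mean=95/8, Median=27/2, Mode=17


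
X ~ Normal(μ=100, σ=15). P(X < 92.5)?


z = (92.5-100)/15 = -0.5
P(Z < -0.5) = 0.3085

P(X < 92.5) ≈ 0.3085


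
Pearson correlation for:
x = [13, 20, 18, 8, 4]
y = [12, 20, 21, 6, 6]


n=5, Σx=63, Σy=65, Σxy=1006, Σx²=973, Σy²=1057
r = (5×1006 - 63×65)/√((5×973 - 63²)(5×1057 - 65²))
= 935/√(896×1060) = 935/√949760 ≈ 935/974.5563 ≈ 0.9594

r ≈ 0.9594


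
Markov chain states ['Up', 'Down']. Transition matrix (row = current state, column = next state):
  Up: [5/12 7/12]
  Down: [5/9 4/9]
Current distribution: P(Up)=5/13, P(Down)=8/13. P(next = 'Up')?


P(next=Up) = Σᵢ P(now=i)×P(i→Up)
= 5/13×5/12 + 8/13×5/9
= 25/156 + 40/117 = 235/468

P = 235/468 ≈ 0.5021


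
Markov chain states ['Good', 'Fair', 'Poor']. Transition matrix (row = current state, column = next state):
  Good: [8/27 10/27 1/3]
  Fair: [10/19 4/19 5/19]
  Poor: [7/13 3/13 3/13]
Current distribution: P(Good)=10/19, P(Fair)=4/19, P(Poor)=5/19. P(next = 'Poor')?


P(next=Poor) = Σᵢ P(now=i)×P(i→Poor)
= 10/19×1/3 + 4/19×5/19 + 5/19×3/13
= 10/57 + 20/361 + 15/247 = 4105/14079

P = 4105/14079 ≈ 0.2916


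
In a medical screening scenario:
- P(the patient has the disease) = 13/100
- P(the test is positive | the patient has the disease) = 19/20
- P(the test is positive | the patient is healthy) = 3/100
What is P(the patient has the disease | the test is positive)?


Using Bayes' theorem:
P(A|B) = P(B|A)·P(A) / P(B)

P(the test is positive) = 19/20 × 13/100 + 3/100 × 87/100
= 247/2000 + 261/10000 = 187/1250

P(the patient has the disease|the test is positive) = (247/2000) / (187/1250) = 1235/1496

P(the patient has the disease|the test is positive) = 1235/1496 ≈ 82.55%


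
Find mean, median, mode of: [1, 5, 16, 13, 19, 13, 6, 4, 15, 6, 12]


Sorted: [1, 4, 5, 6, 6, 12, 13, 13, 15, 16, 19]
Mean = 110/11 = 10
Median = 12
Freq: {1: 1, 5: 1, 16: 1, 13: 2, 19: 1, 6: 2, 4: 1, 15: 1, 12: 1}
Mode: [6, 13]

Mean=10, Median=12, Mode=[6, 13]


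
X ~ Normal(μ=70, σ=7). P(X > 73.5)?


z = (73.5-70)/7 = 0.5
P(X > 73.5) = 1 - P(Z ≤ 0.5) = 1 - 0.6915 = 0.3085

P(X > 73.5) ≈ 0.3085


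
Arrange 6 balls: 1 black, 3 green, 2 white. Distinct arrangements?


6!/(1!×3!×2!) = 60

60


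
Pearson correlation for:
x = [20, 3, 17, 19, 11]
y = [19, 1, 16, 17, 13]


n=5, Σx=70, Σy=66, Σxy=1121, Σx²=1180, Σy²=1076
r = (5×1121 - 70×66)/√((5×1180 - 70²)(5×1076 - 66²))
= 985/√(1000×1024) = 985/√1024000 ≈ 985/1011.9289 ≈ 0.9734

r ≈ 0.9734


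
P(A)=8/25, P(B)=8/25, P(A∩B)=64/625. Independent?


P(A)×P(B) = 64/625
P(A∩B) = 64/625
Equal ✓ → Independent

Yes, independent


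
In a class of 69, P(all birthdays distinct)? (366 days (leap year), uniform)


P(all different) = Π(366-i)/366 for i=0..68
= (366/366)×(365/366)×...×(298/366)
= 0.001057

P ≈ 0.0011 ≈ 0.11%


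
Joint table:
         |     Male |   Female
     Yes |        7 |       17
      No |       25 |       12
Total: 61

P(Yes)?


P(Yes) = (7+17)/61 = 24/61

P(Yes) = 24/61 ≈ 39.34%


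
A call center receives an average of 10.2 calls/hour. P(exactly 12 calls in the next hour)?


Poisson(λ=10.2): P(X=12) = e^(-λ)×λ^k/k!
= e^(-10.2) × 10.2^12 / 12!
≈ 3.717031868e-05 × 1.26824179456e+12 / 479001600 ≈ 0.098415

P(X=12) ≈ 0.098415 ≈ 9.84%


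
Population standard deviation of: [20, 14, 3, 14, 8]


Mean = 59/5
  (20-59/5)²=1681/25
  (14-59/5)²=121/25
  (3-59/5)²=1936/25
  (14-59/5)²=121/25
  (8-59/5)²=361/25
Σ(x-μ)² = 844/5
σ² = (844/5)/5 = 844/25

σ = √(844/25) ≈ 5.8103


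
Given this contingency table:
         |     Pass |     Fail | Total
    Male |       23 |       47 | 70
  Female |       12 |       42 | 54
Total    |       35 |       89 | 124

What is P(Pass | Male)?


P(Pass | Male) = 23/(23+47) = 23/70

P(Pass|Male) = 23/70 ≈ 32.86%


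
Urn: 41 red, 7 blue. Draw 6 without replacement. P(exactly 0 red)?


Hypergeometric: C(41,0)×C(7,6)/C(48,6)
= 1×7/12271512 = 7/12271512

P(X=0) = 7/12271512 ≈ 0.00%


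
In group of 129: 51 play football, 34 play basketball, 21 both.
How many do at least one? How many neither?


|A∪B| = 51+34-21 = 64
Neither = 129-64 = 65

At least one: 64; Neither: 65


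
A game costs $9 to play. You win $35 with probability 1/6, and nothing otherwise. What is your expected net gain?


E[gain] = (35-9)×1/6 + (-9)×5/6
= 13/3 - 15/2 = -19/6

Expected net gain = $-19/6 ≈ $-3.17


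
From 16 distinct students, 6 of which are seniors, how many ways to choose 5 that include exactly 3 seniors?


Choose 3 of the 6 seniors and 2 of the other 10 students:
C(6,3)×C(10,2) = 20×45 = 900

900


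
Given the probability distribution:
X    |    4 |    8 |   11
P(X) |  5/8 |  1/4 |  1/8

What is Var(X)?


E[X] = 47/8
E[X²] = 329/8
Var(X) = E[X²] - (E[X])² = 329/8 - 2209/64 = 423/64

Var(X) = 423/64 ≈ 6.6094


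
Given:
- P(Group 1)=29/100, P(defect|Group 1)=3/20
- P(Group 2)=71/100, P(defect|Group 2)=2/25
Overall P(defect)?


P(B) = Σ P(B|Aᵢ)×P(Aᵢ)
  3/20×29/100 = 87/2000
  2/25×71/100 = 71/1250
Sum = 1003/10000

P(defect) = 1003/10000 ≈ 10.03%


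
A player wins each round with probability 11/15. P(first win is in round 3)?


Geometric: P(X=3) = (1-p)^(k-1)×p = (4/15)^2×11/15 = 176/3375

P(X=3) = 176/3375 ≈ 5.21%


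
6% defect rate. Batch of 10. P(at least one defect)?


P(all good) = (47/50)^10 = 52599132235830049/97656250000000000
P(≥1 defect) = 45057117764169951/97656250000000000

P = 45057117764169951/97656250000000000 ≈ 46.14%


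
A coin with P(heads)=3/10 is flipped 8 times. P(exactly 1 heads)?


Binomial: P(X=1) = C(8,1)×p^1×(1-p)^7
= 8 × 3/10 × 823543/10000000 = 2470629/12500000

P(X=1) = 2470629/12500000 ≈ 19.77%


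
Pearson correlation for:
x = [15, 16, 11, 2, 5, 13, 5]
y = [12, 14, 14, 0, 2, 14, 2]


n=7, Σx=67, Σy=58, Σxy=760, Σx²=825, Σy²=740
r = (7×760 - 67×58)/√((7×825 - 67²)(7×740 - 58²))
= 1434/√(1286×1816) = 1434/√2335376 ≈ 1434/1528.1937 ≈ 0.9384

r ≈ 0.9384


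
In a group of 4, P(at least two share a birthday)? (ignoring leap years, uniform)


P(all different) = Π(365-i)/365 for i=0..3
= 0.983644
P(match) = 1 - 0.983644 = 0.016356

P ≈ 0.0164 ≈ 1.64%


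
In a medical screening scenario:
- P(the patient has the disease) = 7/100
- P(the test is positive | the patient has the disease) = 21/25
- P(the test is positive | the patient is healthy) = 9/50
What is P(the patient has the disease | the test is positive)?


Using Bayes' theorem:
P(A|B) = P(B|A)·P(A) / P(B)

P(the test is positive) = 21/25 × 7/100 + 9/50 × 93/100
= 147/2500 + 837/5000 = 1131/5000

P(the patient has the disease|the test is positive) = (147/2500) / (1131/5000) = 98/377

P(the patient has the disease|the test is positive) = 98/377 ≈ 25.99%


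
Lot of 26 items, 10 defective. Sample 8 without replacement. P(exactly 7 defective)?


Hypergeometric: C(10,7)×C(16,1)/C(26,8)
= 120×16/1562275 = 384/312455

P(X=7) = 384/312455 ≈ 0.12%


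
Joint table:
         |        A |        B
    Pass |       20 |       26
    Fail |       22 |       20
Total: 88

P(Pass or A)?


P(Pass∨A) = P(Pass) + P(A) - P(Pass∧A)
= (46 + 42 - 20)/88 = 68/88 = 17/22

P = 17/22 ≈ 77.27%


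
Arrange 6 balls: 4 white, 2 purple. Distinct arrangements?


6!/(4!×2!) = 15

15


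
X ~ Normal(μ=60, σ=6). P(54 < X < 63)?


z₁=(54-60)/6=-1.0, z₂=(63-60)/6=0.5
P = Φ(0.5) - Φ(-1.0) = 0.691462 - 0.158655 = 0.532807 ≈ 0.5328

P(54 < X < 63) ≈ 0.5328


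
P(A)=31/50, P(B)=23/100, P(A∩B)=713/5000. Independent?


P(A)×P(B) = 713/5000
P(A∩B) = 713/5000
Equal ✓ → Independent

Yes, independent


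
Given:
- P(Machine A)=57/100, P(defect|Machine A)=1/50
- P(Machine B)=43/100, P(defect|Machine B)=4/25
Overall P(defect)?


P(B) = Σ P(B|Aᵢ)×P(Aᵢ)
  1/50×57/100 = 57/5000
  4/25×43/100 = 43/625
Sum = 401/5000

P(defect) = 401/5000 ≈ 8.02%


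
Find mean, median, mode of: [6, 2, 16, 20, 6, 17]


Sorted: [2, 6, 6, 16, 17, 20]
Mean = 67/6
Median = 11
Freq: {6: 2, 2: 1, 16: 1, 20: 1, 17: 1}
Mode: [6]

Mean=67/6, Median=11, Mode=6


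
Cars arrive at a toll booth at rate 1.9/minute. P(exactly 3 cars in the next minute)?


Poisson(λ=1.9): P(X=3) = e^(-λ)×λ^k/k!
= e^(-1.9) × 1.9^3 / 3!
≈ 0.1495686192 × 6.859 / 6 ≈ 0.170982

P(X=3) ≈ 0.170982 ≈ 17.10%


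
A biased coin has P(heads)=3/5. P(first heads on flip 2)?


Geometric: P(X=2) = (1-p)^(k-1)×p = (2/5)^1×3/5 = 6/25

P(X=2) = 6/25 ≈ 24.00%


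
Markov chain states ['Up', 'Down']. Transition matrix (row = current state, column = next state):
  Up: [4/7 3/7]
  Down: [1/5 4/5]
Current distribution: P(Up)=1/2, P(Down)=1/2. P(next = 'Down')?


P(next=Down) = Σᵢ P(now=i)×P(i→Down)
= 1/2×3/7 + 1/2×4/5
= 3/14 + 2/5 = 43/70

P = 43/70 ≈ 0.6143


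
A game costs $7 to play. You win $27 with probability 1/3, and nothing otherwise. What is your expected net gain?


E[gain] = (27-7)×1/3 + (-7)×2/3
= 20/3 - 14/3 = 2

Expected net gain = $2 ≈ $2.00


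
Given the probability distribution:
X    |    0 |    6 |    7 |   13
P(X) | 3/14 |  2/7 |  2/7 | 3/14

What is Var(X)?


E[X] = 13/2
E[X²] = 121/2
Var(X) = E[X²] - (E[X])² = 121/2 - 169/4 = 73/4

Var(X) = 73/4 ≈ 18.2500


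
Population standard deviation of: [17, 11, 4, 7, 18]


Mean = 57/5
  (17-57/5)²=784/25
  (11-57/5)²=4/25
  (4-57/5)²=1369/25
  (7-57/5)²=484/25
  (18-57/5)²=1089/25
Σ(x-μ)² = 746/5
σ² = (746/5)/5 = 746/25

σ = √(746/25) ≈ 5.4626


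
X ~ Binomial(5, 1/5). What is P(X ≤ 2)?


P(X ≤ 2) = Σ P(X=i) for i=0..2
P(X=0) = 1024/3125
P(X=1) = 256/625
P(X=2) = 128/625
Sum = 2944/3125

P(X ≤ 2) = 2944/3125 ≈ 94.21%


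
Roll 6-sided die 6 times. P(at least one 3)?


P(no 3)^6 = (5/6)^6 = 15625/46656
P(≥1) = 1 - 15625/46656 = 31031/46656

P = 31031/46656 ≈ 66.51%


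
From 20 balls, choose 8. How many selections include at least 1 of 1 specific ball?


Complement: C(20,8) - C(19,8) = 125970 - 75582 = 50388

50388


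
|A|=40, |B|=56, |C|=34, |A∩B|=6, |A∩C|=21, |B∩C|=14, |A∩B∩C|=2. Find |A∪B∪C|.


|A∪B∪C| = 40+56+34-6-21-14+2 = 91

|A∪B∪C| = 91
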